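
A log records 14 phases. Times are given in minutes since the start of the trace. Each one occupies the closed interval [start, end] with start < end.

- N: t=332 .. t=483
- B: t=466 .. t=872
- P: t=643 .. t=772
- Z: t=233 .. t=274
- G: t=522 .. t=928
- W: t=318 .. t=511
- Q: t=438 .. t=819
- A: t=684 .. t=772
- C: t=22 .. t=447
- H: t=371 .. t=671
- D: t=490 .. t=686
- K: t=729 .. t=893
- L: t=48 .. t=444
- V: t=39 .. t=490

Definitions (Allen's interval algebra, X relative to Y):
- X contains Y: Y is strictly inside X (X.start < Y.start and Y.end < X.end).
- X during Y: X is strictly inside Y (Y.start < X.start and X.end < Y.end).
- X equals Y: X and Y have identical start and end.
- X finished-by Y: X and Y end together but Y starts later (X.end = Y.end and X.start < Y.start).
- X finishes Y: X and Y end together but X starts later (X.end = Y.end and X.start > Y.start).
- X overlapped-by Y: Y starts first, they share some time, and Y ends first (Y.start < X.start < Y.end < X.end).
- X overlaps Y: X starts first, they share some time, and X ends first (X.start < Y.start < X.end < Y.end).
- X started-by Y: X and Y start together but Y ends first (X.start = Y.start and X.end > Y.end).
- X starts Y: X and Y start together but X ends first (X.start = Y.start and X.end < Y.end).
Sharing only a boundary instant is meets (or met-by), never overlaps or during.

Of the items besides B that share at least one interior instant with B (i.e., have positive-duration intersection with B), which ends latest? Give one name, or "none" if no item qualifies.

G

Target B = [t=466, t=872].
A [t=684, t=772] → during → candidate.
C [t=22, t=447] → before → excluded.
D [t=490, t=686] → during → candidate.
G [t=522, t=928] → overlapped-by → candidate.
H [t=371, t=671] → overlaps → candidate.
K [t=729, t=893] → overlapped-by → candidate.
L [t=48, t=444] → before → excluded.
N [t=332, t=483] → overlaps → candidate.
P [t=643, t=772] → during → candidate.
Q [t=438, t=819] → overlaps → candidate.
V [t=39, t=490] → overlaps → candidate.
W [t=318, t=511] → overlaps → candidate.
Z [t=233, t=274] → before → excluded.
Among candidates, latest end is t=928 → G.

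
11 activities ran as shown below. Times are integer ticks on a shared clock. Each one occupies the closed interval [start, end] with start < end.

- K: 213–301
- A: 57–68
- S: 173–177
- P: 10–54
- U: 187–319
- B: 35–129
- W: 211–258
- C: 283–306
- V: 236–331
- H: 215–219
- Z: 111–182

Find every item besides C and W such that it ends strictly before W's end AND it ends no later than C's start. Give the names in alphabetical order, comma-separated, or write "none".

Conditions: its end is strictly before W's end (X.end < 258) AND its end is no later than C's start (X.end <= 283).
A: end 68 < 258? ✓; end 68 <= 283? ✓ → yes.
B: end 129 < 258? ✓; end 129 <= 283? ✓ → yes.
H: end 219 < 258? ✓; end 219 <= 283? ✓ → yes.
K: end 301 < 258? ✗; end 301 <= 283? ✗ → no.
P: end 54 < 258? ✓; end 54 <= 283? ✓ → yes.
S: end 177 < 258? ✓; end 177 <= 283? ✓ → yes.
U: end 319 < 258? ✗; end 319 <= 283? ✗ → no.
V: end 331 < 258? ✗; end 331 <= 283? ✗ → no.
Z: end 182 < 258? ✓; end 182 <= 283? ✓ → yes.
Result: A, B, H, P, S, Z.

A, B, H, P, S, Z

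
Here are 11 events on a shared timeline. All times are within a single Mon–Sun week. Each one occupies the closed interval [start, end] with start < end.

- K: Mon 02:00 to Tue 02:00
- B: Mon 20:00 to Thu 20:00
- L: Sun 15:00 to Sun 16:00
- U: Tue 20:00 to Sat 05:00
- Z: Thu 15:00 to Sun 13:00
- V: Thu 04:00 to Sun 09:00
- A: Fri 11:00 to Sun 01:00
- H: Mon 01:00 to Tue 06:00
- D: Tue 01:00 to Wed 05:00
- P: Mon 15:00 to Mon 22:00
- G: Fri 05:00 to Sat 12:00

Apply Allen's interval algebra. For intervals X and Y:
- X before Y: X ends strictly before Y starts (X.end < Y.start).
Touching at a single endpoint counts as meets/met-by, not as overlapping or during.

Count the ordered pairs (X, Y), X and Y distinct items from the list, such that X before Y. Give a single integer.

32

Checking all 110 ordered pairs for relation 'before'; matching pairs in alphabetical order:
(A, L): A before L ✓
(B, A): B before A ✓
(B, G): B before G ✓
(B, L): B before L ✓
(D, A): D before A ✓
(D, G): D before G ✓
(D, L): D before L ✓
(D, V): D before V ✓
(D, Z): D before Z ✓
(G, L): G before L ✓
(H, A): H before A ✓
(H, G): H before G ✓
(H, L): H before L ✓
(H, U): H before U ✓
(H, V): H before V ✓
(H, Z): H before Z ✓
(K, A): K before A ✓
(K, G): K before G ✓
(K, L): K before L ✓
(K, U): K before U ✓
(K, V): K before V ✓
(K, Z): K before Z ✓
(P, A): P before A ✓
(P, D): P before D ✓
... plus 8 further pairs not listed.
Count: 32.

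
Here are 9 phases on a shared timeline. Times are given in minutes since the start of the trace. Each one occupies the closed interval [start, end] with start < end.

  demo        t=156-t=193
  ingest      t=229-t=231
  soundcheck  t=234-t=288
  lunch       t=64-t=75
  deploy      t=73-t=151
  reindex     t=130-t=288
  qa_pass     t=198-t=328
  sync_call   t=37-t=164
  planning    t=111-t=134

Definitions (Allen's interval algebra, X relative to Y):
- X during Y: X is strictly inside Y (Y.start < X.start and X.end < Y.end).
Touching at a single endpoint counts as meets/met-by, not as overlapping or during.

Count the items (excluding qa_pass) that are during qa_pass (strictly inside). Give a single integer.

2

Target qa_pass = [t=198, t=328].
demo [t=156, t=193] → before → no.
deploy [t=73, t=151] → before → no.
ingest [t=229, t=231] → during → counts.
lunch [t=64, t=75] → before → no.
planning [t=111, t=134] → before → no.
reindex [t=130, t=288] → overlaps → no.
soundcheck [t=234, t=288] → during → counts.
sync_call [t=37, t=164] → before → no.
Total: 2.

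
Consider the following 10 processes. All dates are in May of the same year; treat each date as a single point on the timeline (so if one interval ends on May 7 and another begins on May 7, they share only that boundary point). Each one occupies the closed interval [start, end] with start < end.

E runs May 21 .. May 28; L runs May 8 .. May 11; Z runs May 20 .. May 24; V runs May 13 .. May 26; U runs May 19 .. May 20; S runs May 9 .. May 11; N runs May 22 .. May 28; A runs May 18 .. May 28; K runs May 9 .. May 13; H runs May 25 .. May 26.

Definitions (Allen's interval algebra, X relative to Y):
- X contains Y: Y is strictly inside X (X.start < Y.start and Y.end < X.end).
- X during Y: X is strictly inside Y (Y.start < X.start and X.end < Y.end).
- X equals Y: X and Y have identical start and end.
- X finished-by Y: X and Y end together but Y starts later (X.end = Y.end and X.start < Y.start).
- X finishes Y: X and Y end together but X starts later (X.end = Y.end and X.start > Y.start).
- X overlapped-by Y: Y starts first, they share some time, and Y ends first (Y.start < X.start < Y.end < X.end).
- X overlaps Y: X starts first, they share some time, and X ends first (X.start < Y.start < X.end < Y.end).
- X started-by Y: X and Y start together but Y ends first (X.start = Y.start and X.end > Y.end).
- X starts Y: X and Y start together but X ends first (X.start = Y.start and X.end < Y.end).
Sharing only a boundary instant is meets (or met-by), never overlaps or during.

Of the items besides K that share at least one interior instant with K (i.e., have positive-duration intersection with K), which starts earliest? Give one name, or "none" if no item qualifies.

L

Target K = [May 9, May 13].
A [May 18, May 28] → after → excluded.
E [May 21, May 28] → after → excluded.
H [May 25, May 26] → after → excluded.
L [May 8, May 11] → overlaps → candidate.
N [May 22, May 28] → after → excluded.
S [May 9, May 11] → starts → candidate.
U [May 19, May 20] → after → excluded.
V [May 13, May 26] → met-by → excluded.
Z [May 20, May 24] → after → excluded.
Among candidates, earliest start is May 8 → L.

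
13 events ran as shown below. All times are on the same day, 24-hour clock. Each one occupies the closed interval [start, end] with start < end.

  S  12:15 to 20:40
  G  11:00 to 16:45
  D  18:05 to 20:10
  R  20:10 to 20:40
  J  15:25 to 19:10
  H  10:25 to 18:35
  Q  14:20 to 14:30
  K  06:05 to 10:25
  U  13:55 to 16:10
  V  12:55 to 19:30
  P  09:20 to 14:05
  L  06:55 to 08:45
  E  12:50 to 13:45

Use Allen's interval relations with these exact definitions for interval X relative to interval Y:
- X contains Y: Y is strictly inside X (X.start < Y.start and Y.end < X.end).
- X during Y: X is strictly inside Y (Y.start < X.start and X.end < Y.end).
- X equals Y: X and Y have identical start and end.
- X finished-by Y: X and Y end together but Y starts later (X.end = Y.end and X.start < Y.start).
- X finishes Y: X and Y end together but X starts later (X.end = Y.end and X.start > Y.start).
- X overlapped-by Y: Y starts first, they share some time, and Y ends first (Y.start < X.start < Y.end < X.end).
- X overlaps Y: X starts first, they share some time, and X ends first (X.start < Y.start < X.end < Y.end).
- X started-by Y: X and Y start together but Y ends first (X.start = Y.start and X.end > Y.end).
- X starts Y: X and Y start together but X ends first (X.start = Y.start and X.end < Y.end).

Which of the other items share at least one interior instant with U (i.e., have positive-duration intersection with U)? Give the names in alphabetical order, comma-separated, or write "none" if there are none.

G, H, J, P, Q, S, V

Target U = [13:55, 16:10].
D [18:05, 20:10] → after → no.
E [12:50, 13:45] → before → no.
G [11:00, 16:45] → contains → yes.
H [10:25, 18:35] → contains → yes.
J [15:25, 19:10] → overlapped-by → yes.
K [06:05, 10:25] → before → no.
L [06:55, 08:45] → before → no.
P [09:20, 14:05] → overlaps → yes.
Q [14:20, 14:30] → during → yes.
R [20:10, 20:40] → after → no.
S [12:15, 20:40] → contains → yes.
V [12:55, 19:30] → contains → yes.
Result: G, H, J, P, Q, S, V.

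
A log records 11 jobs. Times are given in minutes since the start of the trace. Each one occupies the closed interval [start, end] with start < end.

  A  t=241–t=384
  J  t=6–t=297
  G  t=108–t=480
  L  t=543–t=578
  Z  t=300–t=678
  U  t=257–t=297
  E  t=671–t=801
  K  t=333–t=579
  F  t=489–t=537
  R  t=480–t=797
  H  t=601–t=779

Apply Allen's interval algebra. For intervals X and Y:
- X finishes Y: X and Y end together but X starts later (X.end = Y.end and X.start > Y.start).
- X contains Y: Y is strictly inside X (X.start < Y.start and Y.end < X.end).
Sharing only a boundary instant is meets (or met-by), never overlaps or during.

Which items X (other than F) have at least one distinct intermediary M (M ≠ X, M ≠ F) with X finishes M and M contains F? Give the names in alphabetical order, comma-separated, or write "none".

Target F = [t=489, t=537].
Intermediaries M with M contains F: K, R, Z.
Via K — items with X finishes K: none.
Via R — items with X finishes R: none.
Via Z — items with X finishes Z: none.
Union: none.

none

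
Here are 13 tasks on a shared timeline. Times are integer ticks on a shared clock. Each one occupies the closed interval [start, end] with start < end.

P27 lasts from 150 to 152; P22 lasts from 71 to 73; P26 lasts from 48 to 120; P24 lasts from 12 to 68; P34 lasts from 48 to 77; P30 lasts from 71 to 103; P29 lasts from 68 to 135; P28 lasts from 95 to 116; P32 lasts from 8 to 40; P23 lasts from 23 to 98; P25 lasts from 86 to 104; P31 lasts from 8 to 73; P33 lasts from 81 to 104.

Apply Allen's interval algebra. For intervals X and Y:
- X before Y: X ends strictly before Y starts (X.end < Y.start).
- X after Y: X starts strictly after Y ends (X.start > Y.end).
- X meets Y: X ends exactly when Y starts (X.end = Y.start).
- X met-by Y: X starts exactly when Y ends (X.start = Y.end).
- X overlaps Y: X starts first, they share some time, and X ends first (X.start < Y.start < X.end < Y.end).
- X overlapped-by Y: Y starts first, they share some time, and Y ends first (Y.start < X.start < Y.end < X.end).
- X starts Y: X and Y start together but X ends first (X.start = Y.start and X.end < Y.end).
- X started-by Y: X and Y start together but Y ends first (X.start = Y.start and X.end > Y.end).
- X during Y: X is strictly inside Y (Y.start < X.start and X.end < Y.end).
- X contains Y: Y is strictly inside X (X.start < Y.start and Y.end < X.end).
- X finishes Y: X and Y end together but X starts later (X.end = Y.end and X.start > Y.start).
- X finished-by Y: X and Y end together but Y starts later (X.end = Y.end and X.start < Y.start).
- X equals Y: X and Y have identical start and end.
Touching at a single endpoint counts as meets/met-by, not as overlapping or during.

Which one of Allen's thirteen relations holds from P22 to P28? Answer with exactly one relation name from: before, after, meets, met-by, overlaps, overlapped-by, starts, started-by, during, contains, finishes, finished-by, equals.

before

P22 = [71, 73]; P28 = [95, 116].
Compare endpoints: P22.start < P28.start, P22.start < P28.end, P22.end < P28.start, P22.end < P28.end.
That pattern is 'before'.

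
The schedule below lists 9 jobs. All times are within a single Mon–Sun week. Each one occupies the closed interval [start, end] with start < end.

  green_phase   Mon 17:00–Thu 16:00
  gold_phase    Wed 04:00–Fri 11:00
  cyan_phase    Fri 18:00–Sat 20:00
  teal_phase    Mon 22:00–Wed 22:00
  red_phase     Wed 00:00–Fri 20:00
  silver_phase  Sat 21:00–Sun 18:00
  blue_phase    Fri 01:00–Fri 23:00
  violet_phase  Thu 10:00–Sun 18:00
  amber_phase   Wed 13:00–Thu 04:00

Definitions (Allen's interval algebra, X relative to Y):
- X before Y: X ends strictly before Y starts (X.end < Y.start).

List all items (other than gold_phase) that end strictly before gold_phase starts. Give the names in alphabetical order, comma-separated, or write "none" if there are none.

none

Target gold_phase = [Wed 04:00, Fri 11:00].
amber_phase [Wed 13:00, Thu 04:00] → during → no.
blue_phase [Fri 01:00, Fri 23:00] → overlapped-by → no.
cyan_phase [Fri 18:00, Sat 20:00] → after → no.
green_phase [Mon 17:00, Thu 16:00] → overlaps → no.
red_phase [Wed 00:00, Fri 20:00] → contains → no.
silver_phase [Sat 21:00, Sun 18:00] → after → no.
teal_phase [Mon 22:00, Wed 22:00] → overlaps → no.
violet_phase [Thu 10:00, Sun 18:00] → overlapped-by → no.
Result: none.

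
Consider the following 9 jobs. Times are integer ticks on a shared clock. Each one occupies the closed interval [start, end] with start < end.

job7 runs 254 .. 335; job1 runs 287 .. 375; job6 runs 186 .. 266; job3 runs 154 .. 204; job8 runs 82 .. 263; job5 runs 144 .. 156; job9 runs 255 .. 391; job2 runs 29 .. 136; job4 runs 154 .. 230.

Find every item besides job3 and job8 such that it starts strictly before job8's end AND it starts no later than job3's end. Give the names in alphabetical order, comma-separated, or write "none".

job2, job4, job5, job6

Conditions: its start is strictly before job8's end (X.start < 263) AND its start is no later than job3's end (X.start <= 204).
job1: start 287 < 263? ✗; start 287 <= 204? ✗ → no.
job2: start 29 < 263? ✓; start 29 <= 204? ✓ → yes.
job4: start 154 < 263? ✓; start 154 <= 204? ✓ → yes.
job5: start 144 < 263? ✓; start 144 <= 204? ✓ → yes.
job6: start 186 < 263? ✓; start 186 <= 204? ✓ → yes.
job7: start 254 < 263? ✓; start 254 <= 204? ✗ → no.
job9: start 255 < 263? ✓; start 255 <= 204? ✗ → no.
Result: job2, job4, job5, job6.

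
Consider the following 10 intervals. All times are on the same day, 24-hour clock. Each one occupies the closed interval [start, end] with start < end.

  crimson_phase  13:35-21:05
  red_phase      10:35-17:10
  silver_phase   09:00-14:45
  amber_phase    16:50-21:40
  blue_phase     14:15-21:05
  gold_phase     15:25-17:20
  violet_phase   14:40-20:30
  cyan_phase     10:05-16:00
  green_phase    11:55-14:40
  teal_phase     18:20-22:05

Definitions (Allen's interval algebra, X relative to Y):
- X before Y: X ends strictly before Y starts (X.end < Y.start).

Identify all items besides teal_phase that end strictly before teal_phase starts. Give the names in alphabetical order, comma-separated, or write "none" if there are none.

cyan_phase, gold_phase, green_phase, red_phase, silver_phase

Target teal_phase = [18:20, 22:05].
amber_phase [16:50, 21:40] → overlaps → no.
blue_phase [14:15, 21:05] → overlaps → no.
crimson_phase [13:35, 21:05] → overlaps → no.
cyan_phase [10:05, 16:00] → before → yes.
gold_phase [15:25, 17:20] → before → yes.
green_phase [11:55, 14:40] → before → yes.
red_phase [10:35, 17:10] → before → yes.
silver_phase [09:00, 14:45] → before → yes.
violet_phase [14:40, 20:30] → overlaps → no.
Result: cyan_phase, gold_phase, green_phase, red_phase, silver_phase.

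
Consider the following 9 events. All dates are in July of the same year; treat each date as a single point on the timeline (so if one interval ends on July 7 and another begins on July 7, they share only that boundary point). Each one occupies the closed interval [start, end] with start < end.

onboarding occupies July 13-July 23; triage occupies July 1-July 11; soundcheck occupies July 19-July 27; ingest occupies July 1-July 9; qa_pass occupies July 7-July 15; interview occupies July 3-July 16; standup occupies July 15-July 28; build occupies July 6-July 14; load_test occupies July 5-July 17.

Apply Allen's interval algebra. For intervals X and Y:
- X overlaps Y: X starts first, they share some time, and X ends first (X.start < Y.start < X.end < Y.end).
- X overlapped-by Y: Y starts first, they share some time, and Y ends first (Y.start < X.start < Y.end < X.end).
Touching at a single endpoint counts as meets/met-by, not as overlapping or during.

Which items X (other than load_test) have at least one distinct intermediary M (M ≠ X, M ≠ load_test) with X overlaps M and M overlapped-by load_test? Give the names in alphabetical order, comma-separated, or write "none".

build, interview, onboarding, qa_pass

Target load_test = [July 5, July 17].
Intermediaries M with M overlapped-by load_test: onboarding, standup.
Via onboarding — items with X overlaps onboarding: build, interview, qa_pass.
Via standup — items with X overlaps standup: interview, onboarding.
Union: build, interview, onboarding, qa_pass.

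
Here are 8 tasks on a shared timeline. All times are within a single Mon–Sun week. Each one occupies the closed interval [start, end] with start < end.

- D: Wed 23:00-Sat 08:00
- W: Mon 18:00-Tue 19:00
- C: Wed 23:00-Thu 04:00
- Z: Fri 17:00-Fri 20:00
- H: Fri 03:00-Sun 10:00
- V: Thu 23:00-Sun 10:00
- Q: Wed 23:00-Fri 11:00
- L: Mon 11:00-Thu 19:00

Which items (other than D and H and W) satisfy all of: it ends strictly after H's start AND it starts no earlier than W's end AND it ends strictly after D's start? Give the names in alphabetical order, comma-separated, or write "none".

Conditions: its end is strictly after H's start (X.end > Fri 03:00) AND its start is no earlier than W's end (X.start >= Tue 19:00) AND its end is strictly after D's start (X.end > Wed 23:00).
C: end Thu 04:00 > Fri 03:00? ✗; start Wed 23:00 >= Tue 19:00? ✓; end Thu 04:00 > Wed 23:00? ✓ → no.
L: end Thu 19:00 > Fri 03:00? ✗; start Mon 11:00 >= Tue 19:00? ✗; end Thu 19:00 > Wed 23:00? ✓ → no.
Q: end Fri 11:00 > Fri 03:00? ✓; start Wed 23:00 >= Tue 19:00? ✓; end Fri 11:00 > Wed 23:00? ✓ → yes.
V: end Sun 10:00 > Fri 03:00? ✓; start Thu 23:00 >= Tue 19:00? ✓; end Sun 10:00 > Wed 23:00? ✓ → yes.
Z: end Fri 20:00 > Fri 03:00? ✓; start Fri 17:00 >= Tue 19:00? ✓; end Fri 20:00 > Wed 23:00? ✓ → yes.
Result: Q, V, Z.

Q, V, Z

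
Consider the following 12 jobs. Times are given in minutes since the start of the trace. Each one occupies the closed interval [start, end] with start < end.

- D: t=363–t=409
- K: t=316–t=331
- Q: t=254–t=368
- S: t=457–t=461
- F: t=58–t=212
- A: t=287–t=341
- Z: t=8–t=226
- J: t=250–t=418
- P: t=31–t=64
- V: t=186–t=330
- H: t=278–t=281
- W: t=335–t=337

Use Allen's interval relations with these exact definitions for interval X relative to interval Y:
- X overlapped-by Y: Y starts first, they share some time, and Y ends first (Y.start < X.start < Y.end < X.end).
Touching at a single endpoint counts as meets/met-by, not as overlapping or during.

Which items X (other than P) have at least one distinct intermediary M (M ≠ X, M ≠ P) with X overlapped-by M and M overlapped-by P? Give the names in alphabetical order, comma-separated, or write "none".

Target P = [t=31, t=64].
Intermediaries M with M overlapped-by P: F.
Via F — items with X overlapped-by F: V.
Union: V.

V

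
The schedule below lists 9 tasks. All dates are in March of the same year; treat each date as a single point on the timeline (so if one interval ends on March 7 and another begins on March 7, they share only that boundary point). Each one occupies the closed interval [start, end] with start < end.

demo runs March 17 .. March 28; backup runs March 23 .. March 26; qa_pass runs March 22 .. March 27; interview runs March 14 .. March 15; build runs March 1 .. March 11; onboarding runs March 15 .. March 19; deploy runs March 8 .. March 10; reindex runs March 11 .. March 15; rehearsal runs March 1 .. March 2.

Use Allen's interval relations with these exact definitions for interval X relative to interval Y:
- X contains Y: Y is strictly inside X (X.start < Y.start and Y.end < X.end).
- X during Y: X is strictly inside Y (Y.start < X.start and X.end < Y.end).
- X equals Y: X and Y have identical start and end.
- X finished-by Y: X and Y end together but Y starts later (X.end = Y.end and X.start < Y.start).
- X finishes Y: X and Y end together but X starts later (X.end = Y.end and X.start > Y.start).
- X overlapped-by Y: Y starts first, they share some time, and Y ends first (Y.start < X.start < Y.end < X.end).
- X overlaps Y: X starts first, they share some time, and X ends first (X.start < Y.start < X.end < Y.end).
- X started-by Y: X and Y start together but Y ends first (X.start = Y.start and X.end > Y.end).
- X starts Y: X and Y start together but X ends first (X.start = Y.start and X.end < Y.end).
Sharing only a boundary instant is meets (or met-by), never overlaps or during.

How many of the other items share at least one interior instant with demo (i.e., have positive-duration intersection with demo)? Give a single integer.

3

Target demo = [March 17, March 28].
backup [March 23, March 26] → during → counts.
build [March 1, March 11] → before → no.
deploy [March 8, March 10] → before → no.
interview [March 14, March 15] → before → no.
onboarding [March 15, March 19] → overlaps → counts.
qa_pass [March 22, March 27] → during → counts.
rehearsal [March 1, March 2] → before → no.
reindex [March 11, March 15] → before → no.
Total: 3.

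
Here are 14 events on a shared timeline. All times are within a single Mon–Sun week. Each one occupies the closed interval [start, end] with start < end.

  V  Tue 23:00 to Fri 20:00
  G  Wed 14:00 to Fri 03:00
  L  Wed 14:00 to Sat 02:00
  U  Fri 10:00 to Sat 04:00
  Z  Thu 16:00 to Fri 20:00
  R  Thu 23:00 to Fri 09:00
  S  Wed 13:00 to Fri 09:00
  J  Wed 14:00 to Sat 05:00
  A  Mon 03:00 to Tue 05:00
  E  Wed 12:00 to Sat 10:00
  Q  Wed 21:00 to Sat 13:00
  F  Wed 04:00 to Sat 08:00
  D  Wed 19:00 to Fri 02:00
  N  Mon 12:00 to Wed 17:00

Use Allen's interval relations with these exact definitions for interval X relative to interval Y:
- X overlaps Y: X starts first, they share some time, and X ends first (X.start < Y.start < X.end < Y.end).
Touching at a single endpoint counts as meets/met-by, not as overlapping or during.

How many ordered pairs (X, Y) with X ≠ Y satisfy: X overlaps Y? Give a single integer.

31

Checking all 182 ordered pairs for relation 'overlaps'; matching pairs in alphabetical order:
(A, N): A overlaps N ✓
(D, Q): D overlaps Q ✓
(D, R): D overlaps R ✓
(D, Z): D overlaps Z ✓
(E, Q): E overlaps Q ✓
(F, E): F overlaps E ✓
(F, Q): F overlaps Q ✓
(G, Q): G overlaps Q ✓
(G, R): G overlaps R ✓
(G, Z): G overlaps Z ✓
(J, Q): J overlaps Q ✓
(L, Q): L overlaps Q ✓
(L, U): L overlaps U ✓
(N, E): N overlaps E ✓
(N, F): N overlaps F ✓
(N, G): N overlaps G ✓
(N, J): N overlaps J ✓
(N, L): N overlaps L ✓
(N, S): N overlaps S ✓
(N, V): N overlaps V ✓
(S, J): S overlaps J ✓
(S, L): S overlaps L ✓
(S, Q): S overlaps Q ✓
(S, Z): S overlaps Z ✓
... plus 7 further pairs not listed.
Count: 31.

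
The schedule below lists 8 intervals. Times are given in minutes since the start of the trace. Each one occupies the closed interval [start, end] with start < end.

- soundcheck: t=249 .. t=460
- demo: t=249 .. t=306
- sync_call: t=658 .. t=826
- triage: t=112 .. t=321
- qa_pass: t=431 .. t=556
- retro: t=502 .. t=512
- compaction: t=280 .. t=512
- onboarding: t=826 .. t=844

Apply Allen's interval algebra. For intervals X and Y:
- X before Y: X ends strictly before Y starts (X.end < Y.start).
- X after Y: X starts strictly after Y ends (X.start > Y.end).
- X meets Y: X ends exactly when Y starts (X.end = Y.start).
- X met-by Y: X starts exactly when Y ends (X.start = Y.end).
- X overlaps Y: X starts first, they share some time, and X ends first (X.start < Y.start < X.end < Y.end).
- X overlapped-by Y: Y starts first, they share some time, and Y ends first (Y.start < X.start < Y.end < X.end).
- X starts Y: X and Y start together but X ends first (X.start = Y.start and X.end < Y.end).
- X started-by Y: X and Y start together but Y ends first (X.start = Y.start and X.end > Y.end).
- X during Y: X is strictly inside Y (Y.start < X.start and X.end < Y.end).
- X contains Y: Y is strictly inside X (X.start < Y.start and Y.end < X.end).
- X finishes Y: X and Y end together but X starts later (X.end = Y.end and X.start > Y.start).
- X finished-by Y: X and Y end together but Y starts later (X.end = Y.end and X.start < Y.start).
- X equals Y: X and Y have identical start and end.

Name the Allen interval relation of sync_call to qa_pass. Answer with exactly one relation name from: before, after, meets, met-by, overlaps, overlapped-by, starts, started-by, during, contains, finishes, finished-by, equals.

after

sync_call = [t=658, t=826]; qa_pass = [t=431, t=556].
Compare endpoints: sync_call.start > qa_pass.start, sync_call.start > qa_pass.end, sync_call.end > qa_pass.start, sync_call.end > qa_pass.end.
That pattern is 'after'.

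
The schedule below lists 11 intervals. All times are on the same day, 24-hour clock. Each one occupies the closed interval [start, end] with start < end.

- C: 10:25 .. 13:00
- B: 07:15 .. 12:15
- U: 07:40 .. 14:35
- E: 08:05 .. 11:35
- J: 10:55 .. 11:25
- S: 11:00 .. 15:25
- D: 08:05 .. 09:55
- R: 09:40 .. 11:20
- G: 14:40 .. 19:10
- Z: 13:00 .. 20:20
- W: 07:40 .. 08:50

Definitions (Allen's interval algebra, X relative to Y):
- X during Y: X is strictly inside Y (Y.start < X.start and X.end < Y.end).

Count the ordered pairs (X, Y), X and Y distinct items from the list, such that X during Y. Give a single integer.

Checking all 110 ordered pairs for relation 'during'; matching pairs in alphabetical order:
(C, U): C during U ✓
(D, B): D during B ✓
(D, U): D during U ✓
(E, B): E during B ✓
(E, U): E during U ✓
(G, Z): G during Z ✓
(J, B): J during B ✓
(J, C): J during C ✓
(J, E): J during E ✓
(J, U): J during U ✓
(R, B): R during B ✓
(R, E): R during E ✓
(R, U): R during U ✓
(W, B): W during B ✓
Count: 14.

14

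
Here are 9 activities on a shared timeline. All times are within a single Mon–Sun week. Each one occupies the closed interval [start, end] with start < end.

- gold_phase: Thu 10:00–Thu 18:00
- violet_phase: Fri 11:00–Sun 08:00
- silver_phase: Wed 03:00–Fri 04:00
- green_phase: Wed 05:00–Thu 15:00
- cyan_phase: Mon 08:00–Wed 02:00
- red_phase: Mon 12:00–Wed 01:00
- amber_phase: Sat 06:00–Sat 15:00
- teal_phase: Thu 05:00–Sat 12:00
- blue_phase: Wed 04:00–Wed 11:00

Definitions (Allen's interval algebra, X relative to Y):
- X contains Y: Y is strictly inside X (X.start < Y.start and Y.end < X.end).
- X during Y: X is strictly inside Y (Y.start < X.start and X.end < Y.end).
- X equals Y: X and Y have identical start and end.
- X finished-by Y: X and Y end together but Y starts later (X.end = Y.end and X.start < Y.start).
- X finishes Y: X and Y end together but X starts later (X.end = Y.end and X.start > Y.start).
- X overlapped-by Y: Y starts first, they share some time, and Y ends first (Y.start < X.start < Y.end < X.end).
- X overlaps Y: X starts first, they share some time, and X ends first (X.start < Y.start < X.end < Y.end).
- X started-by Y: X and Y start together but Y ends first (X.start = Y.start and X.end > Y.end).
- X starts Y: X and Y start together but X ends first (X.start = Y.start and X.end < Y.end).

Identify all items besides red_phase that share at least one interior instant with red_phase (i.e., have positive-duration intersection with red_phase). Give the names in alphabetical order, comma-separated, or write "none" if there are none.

cyan_phase

Target red_phase = [Mon 12:00, Wed 01:00].
amber_phase [Sat 06:00, Sat 15:00] → after → no.
blue_phase [Wed 04:00, Wed 11:00] → after → no.
cyan_phase [Mon 08:00, Wed 02:00] → contains → yes.
gold_phase [Thu 10:00, Thu 18:00] → after → no.
green_phase [Wed 05:00, Thu 15:00] → after → no.
silver_phase [Wed 03:00, Fri 04:00] → after → no.
teal_phase [Thu 05:00, Sat 12:00] → after → no.
violet_phase [Fri 11:00, Sun 08:00] → after → no.
Result: cyan_phase.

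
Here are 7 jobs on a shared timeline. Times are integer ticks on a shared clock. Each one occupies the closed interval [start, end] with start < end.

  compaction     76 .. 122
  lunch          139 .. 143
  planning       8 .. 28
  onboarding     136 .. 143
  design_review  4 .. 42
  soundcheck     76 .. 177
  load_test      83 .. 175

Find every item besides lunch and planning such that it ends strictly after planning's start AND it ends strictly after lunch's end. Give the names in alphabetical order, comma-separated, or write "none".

Conditions: its end is strictly after planning's start (X.end > 8) AND its end is strictly after lunch's end (X.end > 143).
compaction: end 122 > 8? ✓; end 122 > 143? ✗ → no.
design_review: end 42 > 8? ✓; end 42 > 143? ✗ → no.
load_test: end 175 > 8? ✓; end 175 > 143? ✓ → yes.
onboarding: end 143 > 8? ✓; end 143 > 143? ✗ → no.
soundcheck: end 177 > 8? ✓; end 177 > 143? ✓ → yes.
Result: load_test, soundcheck.

load_test, soundcheck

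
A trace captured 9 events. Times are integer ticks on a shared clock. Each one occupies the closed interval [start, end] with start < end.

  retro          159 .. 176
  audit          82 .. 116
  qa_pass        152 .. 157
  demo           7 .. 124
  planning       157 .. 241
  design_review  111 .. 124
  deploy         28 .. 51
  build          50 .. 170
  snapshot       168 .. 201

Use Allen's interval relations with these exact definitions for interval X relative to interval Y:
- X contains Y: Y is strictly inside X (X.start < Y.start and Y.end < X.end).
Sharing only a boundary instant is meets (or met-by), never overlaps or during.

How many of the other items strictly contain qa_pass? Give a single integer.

1

Target qa_pass = [152, 157].
audit [82, 116] → before → no.
build [50, 170] → contains → counts.
demo [7, 124] → before → no.
deploy [28, 51] → before → no.
design_review [111, 124] → before → no.
planning [157, 241] → met-by → no.
retro [159, 176] → after → no.
snapshot [168, 201] → after → no.
Total: 1.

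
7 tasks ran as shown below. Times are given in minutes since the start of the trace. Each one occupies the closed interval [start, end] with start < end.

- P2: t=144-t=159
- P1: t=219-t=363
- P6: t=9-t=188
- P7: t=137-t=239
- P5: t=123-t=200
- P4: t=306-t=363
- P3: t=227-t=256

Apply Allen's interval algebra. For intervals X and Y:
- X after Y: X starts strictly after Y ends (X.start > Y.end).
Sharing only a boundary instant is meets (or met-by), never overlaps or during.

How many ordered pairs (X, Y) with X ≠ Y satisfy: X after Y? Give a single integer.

11

Checking all 42 ordered pairs for relation 'after'; matching pairs in alphabetical order:
(P1, P2): P1 after P2 ✓
(P1, P5): P1 after P5 ✓
(P1, P6): P1 after P6 ✓
(P3, P2): P3 after P2 ✓
(P3, P5): P3 after P5 ✓
(P3, P6): P3 after P6 ✓
(P4, P2): P4 after P2 ✓
(P4, P3): P4 after P3 ✓
(P4, P5): P4 after P5 ✓
(P4, P6): P4 after P6 ✓
(P4, P7): P4 after P7 ✓
Count: 11.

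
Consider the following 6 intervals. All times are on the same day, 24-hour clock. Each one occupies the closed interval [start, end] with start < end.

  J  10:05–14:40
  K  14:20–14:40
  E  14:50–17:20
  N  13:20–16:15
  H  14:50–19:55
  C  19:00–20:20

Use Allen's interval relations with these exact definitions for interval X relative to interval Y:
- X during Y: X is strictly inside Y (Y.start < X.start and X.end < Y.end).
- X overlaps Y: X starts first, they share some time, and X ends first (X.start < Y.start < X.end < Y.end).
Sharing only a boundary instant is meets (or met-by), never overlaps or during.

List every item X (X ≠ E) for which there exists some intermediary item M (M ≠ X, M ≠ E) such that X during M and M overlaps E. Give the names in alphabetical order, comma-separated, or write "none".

K

Target E = [14:50, 17:20].
Intermediaries M with M overlaps E: N.
Via N — items with X during N: K.
Union: K.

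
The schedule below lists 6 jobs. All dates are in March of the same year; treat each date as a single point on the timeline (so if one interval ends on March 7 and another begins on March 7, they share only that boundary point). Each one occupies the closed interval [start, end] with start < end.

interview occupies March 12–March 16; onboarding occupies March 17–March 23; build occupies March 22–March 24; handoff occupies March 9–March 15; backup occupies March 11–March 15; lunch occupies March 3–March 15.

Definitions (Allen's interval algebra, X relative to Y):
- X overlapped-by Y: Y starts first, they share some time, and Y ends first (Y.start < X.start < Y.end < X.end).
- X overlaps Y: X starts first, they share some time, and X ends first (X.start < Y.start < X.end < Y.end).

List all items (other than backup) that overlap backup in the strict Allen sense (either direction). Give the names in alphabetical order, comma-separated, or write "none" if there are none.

Target backup = [March 11, March 15].
build [March 22, March 24] → after → no.
handoff [March 9, March 15] → finished-by → no.
interview [March 12, March 16] → overlapped-by → yes.
lunch [March 3, March 15] → finished-by → no.
onboarding [March 17, March 23] → after → no.
Result: interview.

interview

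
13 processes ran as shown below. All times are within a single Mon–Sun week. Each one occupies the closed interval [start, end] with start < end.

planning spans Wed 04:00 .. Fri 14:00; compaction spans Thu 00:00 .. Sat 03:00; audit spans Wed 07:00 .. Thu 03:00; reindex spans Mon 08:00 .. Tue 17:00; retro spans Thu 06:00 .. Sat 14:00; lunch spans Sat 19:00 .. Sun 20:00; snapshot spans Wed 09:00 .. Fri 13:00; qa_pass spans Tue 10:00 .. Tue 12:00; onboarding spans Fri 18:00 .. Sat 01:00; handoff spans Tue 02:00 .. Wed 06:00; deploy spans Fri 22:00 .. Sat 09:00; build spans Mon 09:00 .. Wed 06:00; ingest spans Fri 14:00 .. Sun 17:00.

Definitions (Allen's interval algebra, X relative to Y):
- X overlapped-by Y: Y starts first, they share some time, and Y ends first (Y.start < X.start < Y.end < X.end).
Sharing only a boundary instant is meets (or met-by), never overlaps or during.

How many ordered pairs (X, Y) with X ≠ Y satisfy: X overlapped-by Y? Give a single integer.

Checking all 156 ordered pairs for relation 'overlapped-by'; matching pairs in alphabetical order:
(build, reindex): build overlapped-by reindex ✓
(compaction, audit): compaction overlapped-by audit ✓
(compaction, planning): compaction overlapped-by planning ✓
(compaction, snapshot): compaction overlapped-by snapshot ✓
(deploy, compaction): deploy overlapped-by compaction ✓
(deploy, onboarding): deploy overlapped-by onboarding ✓
(handoff, reindex): handoff overlapped-by reindex ✓
(ingest, compaction): ingest overlapped-by compaction ✓
(ingest, retro): ingest overlapped-by retro ✓
(lunch, ingest): lunch overlapped-by ingest ✓
(planning, build): planning overlapped-by build ✓
(planning, handoff): planning overlapped-by handoff ✓
(retro, compaction): retro overlapped-by compaction ✓
(retro, planning): retro overlapped-by planning ✓
(retro, snapshot): retro overlapped-by snapshot ✓
(snapshot, audit): snapshot overlapped-by audit ✓
Count: 16.

16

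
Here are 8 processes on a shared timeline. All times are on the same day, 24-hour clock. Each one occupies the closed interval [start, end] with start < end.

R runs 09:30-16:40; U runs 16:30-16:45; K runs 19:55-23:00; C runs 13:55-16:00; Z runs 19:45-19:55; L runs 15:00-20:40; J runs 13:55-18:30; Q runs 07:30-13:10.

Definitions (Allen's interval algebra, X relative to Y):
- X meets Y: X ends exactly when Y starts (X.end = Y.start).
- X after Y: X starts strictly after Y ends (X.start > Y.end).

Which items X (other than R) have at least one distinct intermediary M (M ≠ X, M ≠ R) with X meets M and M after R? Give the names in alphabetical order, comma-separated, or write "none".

Target R = [09:30, 16:40].
Intermediaries M with M after R: K, Z.
Via K — items with X meets K: Z.
Via Z — items with X meets Z: none.
Union: Z.

Z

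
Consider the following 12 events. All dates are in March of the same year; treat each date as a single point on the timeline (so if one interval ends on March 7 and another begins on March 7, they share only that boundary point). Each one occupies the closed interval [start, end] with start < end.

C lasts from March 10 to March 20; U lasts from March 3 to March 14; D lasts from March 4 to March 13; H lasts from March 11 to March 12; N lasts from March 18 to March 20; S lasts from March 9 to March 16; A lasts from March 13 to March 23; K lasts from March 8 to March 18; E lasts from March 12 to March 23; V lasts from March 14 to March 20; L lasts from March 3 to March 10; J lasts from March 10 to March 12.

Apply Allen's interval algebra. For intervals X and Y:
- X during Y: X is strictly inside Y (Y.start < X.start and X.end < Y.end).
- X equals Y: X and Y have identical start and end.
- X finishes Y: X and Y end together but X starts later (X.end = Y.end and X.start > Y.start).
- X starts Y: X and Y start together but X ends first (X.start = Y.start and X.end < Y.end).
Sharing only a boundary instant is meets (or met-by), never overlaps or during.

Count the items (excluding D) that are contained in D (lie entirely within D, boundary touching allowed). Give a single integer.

2

Target D = [March 4, March 13].
A [March 13, March 23] → met-by → no.
C [March 10, March 20] → overlapped-by → no.
E [March 12, March 23] → overlapped-by → no.
H [March 11, March 12] → during → counts.
J [March 10, March 12] → during → counts.
K [March 8, March 18] → overlapped-by → no.
L [March 3, March 10] → overlaps → no.
N [March 18, March 20] → after → no.
S [March 9, March 16] → overlapped-by → no.
U [March 3, March 14] → contains → no.
V [March 14, March 20] → after → no.
Total: 2.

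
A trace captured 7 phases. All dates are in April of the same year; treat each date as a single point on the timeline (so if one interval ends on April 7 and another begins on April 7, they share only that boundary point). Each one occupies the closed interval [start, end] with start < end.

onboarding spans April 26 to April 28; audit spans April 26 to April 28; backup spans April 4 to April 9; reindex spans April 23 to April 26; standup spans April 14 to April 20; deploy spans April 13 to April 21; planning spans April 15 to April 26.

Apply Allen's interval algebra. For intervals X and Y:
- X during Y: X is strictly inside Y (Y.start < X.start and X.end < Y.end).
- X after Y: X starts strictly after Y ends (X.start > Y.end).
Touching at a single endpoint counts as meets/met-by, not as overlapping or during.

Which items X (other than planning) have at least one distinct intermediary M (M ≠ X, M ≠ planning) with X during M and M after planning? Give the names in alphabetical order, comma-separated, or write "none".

none

Target planning = [April 15, April 26].
Intermediaries M with M after planning: none.
Union: none.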